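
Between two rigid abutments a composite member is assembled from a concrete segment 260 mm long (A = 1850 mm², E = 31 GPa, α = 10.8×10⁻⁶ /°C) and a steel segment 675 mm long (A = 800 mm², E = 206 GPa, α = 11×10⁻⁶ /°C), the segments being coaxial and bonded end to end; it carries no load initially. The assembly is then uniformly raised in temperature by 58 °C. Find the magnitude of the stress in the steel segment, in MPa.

If the supports were absent, the total length change would be Σ αᵢΔT Lᵢ = 10.8×10⁻⁶×58×260 + 11×10⁻⁶×58×675 = 0.5935 mm.
The walls prevent any net length change, so an axial force P (same in every segment) develops. Compatibility: P · Σ Lᵢ/(AᵢEᵢ) = δ_free.
The series flexibility is Σ Lᵢ/(AᵢEᵢ) = 260/(1850×31×10³) + 675/(800×206×10³) = 8.629×10⁻⁶ mm/N.
P = 0.5935 / 8.629×10⁻⁶ = 68780 N = 68.78 kN, compressive.
σ_{steel} = P / A = 68780 / 800 = 85.97 MPa.

σ ≈ 86 MPa (compressive)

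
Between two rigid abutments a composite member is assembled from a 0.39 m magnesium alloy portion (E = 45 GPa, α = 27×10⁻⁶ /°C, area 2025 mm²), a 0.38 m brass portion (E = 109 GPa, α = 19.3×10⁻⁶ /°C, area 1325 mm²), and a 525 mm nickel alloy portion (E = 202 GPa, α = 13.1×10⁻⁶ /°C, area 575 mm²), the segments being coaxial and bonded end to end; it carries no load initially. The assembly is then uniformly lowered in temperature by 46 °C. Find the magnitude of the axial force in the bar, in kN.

P ≈ 99.6 kN (tensile)

With the walls removed the bar would change length by δ_free = Σ αᵢΔT Lᵢ = 27×10⁻⁶×46×390 + 19.3×10⁻⁶×46×380 + 13.1×10⁻⁶×46×525 = 1.138 mm.
The walls prevent any net length change, so an axial force P (same in every segment) develops. Compatibility: P · Σ Lᵢ/(AᵢEᵢ) = δ_free.
Σ Lᵢ/(AᵢEᵢ) = 390/(2025×45×10³) + 380/(1325×109×10³) + 525/(575×202×10³) = 1.143×10⁻⁵ mm/N.
P = 1.138 / 1.143×10⁻⁵ = 99560 N = 99.56 kN, tensile.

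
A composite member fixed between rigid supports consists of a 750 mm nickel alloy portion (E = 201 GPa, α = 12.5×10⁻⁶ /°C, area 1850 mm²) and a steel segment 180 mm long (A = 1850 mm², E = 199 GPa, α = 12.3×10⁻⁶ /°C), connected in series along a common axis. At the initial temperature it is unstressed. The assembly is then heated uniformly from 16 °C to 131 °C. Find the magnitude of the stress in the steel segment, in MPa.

With the walls removed the bar would change length by δ_free = Σ αᵢΔT Lᵢ = 12.5×10⁻⁶×115×750 + 12.3×10⁻⁶×115×180 = 1.333 mm.
The walls prevent any net length change, so an axial force P (same in every segment) develops. Compatibility: P · Σ Lᵢ/(AᵢEᵢ) = δ_free.
The series flexibility is Σ Lᵢ/(AᵢEᵢ) = 750/(1850×201×10³) + 180/(1850×199×10³) = 2.506×10⁻⁶ mm/N.
P = 1.333 / 2.506×10⁻⁶ = 531800 N = 531.8 kN, compressive.
σ_{steel} = P / A = 531800 / 1850 = 287.5 MPa.

σ ≈ 287 MPa (compressive)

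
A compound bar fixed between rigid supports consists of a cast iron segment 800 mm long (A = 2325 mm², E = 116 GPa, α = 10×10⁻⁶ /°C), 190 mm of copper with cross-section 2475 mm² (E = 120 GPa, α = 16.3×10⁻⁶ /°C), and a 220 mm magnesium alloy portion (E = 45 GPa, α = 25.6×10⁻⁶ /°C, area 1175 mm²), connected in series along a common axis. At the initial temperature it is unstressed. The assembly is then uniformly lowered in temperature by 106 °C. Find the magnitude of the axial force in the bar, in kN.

With the walls removed the bar would change length by δ_free = Σ αᵢΔT Lᵢ = 10×10⁻⁶×106×800 + 16.3×10⁻⁶×106×190 + 25.6×10⁻⁶×106×220 = 1.773 mm.
The walls prevent any net length change, so an axial force P (same in every segment) develops. Compatibility: P · Σ Lᵢ/(AᵢEᵢ) = δ_free.
The series flexibility is Σ Lᵢ/(AᵢEᵢ) = 800/(2325×116×10³) + 190/(2475×120×10³) + 220/(1175×45×10³) = 7.767×10⁻⁶ mm/N.
Hence P = δ_free / Σ(L/AE) = 1.773/7.767×10⁻⁶ = 228.3 kN (tensile).

P ≈ 228 kN (tensile)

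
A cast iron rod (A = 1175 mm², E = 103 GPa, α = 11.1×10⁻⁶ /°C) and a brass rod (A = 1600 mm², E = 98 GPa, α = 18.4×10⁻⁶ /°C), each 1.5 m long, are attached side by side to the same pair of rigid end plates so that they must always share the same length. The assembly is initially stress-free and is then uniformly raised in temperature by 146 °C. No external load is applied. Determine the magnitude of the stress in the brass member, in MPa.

The brass has the larger α, so on heating it would change length more than the cast iron if both were free. The rigid plates force a common final length, so the brass is put into compression and the cast iron into tension, with equal and opposite forces P (no external load).
Setting the final lengths equal and cancelling L: (α₁ − α₂)ΔT = P/(A₁E₁) + P/(A₂E₂).
|α₁ − α₂|·ΔT = 7.3×10⁻⁶ × 146 = 0.001066.
1/(A₁E₁) + 1/(A₂E₂) = 1/(1175×103×10³) + 1/(1600×98×10³) = 1.464×10⁻⁸ N⁻¹.
So P = 0.001066 / 1.464×10⁻⁸ = 72.8 kN.
σ_{brass} = P/A₂ = 72800/1600 = 45.5 MPa, compressive.

σ ≈ 45.5 MPa (compressive)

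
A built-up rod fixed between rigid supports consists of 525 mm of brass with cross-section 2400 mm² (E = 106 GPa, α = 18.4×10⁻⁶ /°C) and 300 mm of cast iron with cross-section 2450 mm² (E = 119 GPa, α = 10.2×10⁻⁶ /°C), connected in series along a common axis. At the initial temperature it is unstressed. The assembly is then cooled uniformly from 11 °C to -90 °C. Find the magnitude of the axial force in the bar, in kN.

P ≈ 415 kN (tensile)

Free thermal contraction of the whole bar: Σ αᵢΔT Lᵢ = 18.4×10⁻⁶×101×525 + 10.2×10⁻⁶×101×300 = 1.285 mm.
The rigid supports impose zero overall length change; the single axial force P common to all segments must satisfy P Σ Lᵢ/(AᵢEᵢ) = δ_free.
The series flexibility is Σ Lᵢ/(AᵢEᵢ) = 525/(2400×106×10³) + 300/(2450×119×10³) = 3.093×10⁻⁶ mm/N.
P = 1.285 / 3.093×10⁻⁶ = 415400 N = 415.4 kN, tensile.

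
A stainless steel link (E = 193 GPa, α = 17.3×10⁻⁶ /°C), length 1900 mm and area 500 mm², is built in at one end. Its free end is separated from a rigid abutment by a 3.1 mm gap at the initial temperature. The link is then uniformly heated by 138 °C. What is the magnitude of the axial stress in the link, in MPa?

σ ≈ 146 MPa (compressive)

Unrestrained expansion: δ_free = αΔT L = 17.3×10⁻⁶ × 138 × 1900 = 4.536 mm.
After closing the 3.1 mm clearance, 4.536 − 3.1 = 1.436 mm of expansion remains to be suppressed by the wall.
That suppressed elongation corresponds to σ = E·Δ/L = 193×10³ × 1.436/1900 = 145.9 MPa.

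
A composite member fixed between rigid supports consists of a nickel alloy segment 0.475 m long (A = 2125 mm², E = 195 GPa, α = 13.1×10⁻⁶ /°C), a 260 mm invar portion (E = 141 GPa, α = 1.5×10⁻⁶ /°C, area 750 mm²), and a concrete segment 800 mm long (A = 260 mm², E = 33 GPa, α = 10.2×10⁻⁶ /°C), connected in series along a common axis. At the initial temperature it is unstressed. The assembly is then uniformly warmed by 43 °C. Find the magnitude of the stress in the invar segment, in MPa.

With the walls removed the bar would change length by δ_free = Σ αᵢΔT Lᵢ = 13.1×10⁻⁶×43×475 + 1.5×10⁻⁶×43×260 + 10.2×10⁻⁶×43×800 = 0.6352 mm.
The walls prevent any net length change, so an axial force P (same in every segment) develops. Compatibility: P · Σ Lᵢ/(AᵢEᵢ) = δ_free.
The series flexibility is Σ Lᵢ/(AᵢEᵢ) = 475/(2125×195×10³) + 260/(750×141×10³) + 800/(260×33×10³) = 9.685×10⁻⁵ mm/N.
So P = 0.6352 / 9.685×10⁻⁵ = 6.559 kN, compressive.
σ_{invar} = P / A = 6559 / 750 = 8.745 MPa.

σ ≈ 8.75 MPa (compressive)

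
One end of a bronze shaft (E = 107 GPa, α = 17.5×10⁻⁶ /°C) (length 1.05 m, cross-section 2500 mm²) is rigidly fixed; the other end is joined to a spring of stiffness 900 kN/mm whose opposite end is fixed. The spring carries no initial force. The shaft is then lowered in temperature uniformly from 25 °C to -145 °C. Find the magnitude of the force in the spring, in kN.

If the spring were absent the shaft would shorten by αΔT L = 17.5×10⁻⁶ × 170 × 1050 = 3.124 mm.
Let P be the tensile force in the spring. The shaft extends elastically by PL/(AE) and the spring stretches by P/k; together these equal δ_free.
So P = δ_free / [L/(AE) + 1/k] = 3.124 / [ 1050/(2500×107×10³) + 1/(900×10³) ].
P = 3.124 / 5.036×10⁻⁶ = 620200 N.

P ≈ 620 kN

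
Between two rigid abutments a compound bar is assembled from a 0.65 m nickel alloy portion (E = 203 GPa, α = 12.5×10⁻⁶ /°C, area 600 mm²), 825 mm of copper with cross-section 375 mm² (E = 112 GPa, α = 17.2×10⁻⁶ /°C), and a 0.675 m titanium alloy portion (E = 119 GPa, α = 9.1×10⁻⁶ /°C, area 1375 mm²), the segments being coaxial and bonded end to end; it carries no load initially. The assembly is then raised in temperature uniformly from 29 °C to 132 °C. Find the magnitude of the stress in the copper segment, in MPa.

σ ≈ 269 MPa (compressive)

If the supports were absent, the total length change would be Σ αᵢΔT Lᵢ = 12.5×10⁻⁶×103×650 + 17.2×10⁻⁶×103×825 + 9.1×10⁻⁶×103×675 = 2.931 mm.
Since the ends are fixed, an axial force P builds up, equal in every segment, with P · Σ Lᵢ/(AᵢEᵢ) = δ_free.
Σ Lᵢ/(AᵢEᵢ) = 650/(600×203×10³) + 825/(375×112×10³) + 675/(1375×119×10³) = 2.91×10⁻⁵ mm/N.
P = 2.931 / 2.91×10⁻⁵ = 100700 N = 100.7 kN, compressive.
σ_{copper} = P / A = 100700 / 375 = 268.6 MPa.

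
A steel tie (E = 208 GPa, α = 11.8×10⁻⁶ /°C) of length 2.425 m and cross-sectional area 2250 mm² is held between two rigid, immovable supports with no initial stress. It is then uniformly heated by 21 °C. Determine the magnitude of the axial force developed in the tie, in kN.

P ≈ 116 kN (compressive)

Full restraint means ε = 0, so the stress is σ = EαΔT = 208×10³ × 11.8×10⁻⁶ × 21 = 51.54 MPa.
P = AEαΔT = 2250 × 208×10³ × 11.8×10⁻⁶ × 21 = 116 kN (compressive).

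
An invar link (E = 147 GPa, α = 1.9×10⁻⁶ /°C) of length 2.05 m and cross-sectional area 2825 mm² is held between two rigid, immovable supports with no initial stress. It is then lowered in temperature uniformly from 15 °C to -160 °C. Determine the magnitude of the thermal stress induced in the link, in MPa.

With length fixed, the mechanical strain must cancel the thermal strain αΔT = 1.9×10⁻⁶ × 175 = 332.5×10⁻⁶.
σ = EαΔT = 147×10³ × 1.9×10⁻⁶ × 175 = 48.88 MPa (tensile; the link is trying to contract).

σ ≈ 48.9 MPa (tensile)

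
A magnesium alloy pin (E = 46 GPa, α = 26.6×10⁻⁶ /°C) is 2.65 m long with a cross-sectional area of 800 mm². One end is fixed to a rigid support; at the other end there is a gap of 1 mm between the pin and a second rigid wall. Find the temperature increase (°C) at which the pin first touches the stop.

ΔT ≈ 14.2 °C

Contact occurs when the free expansion equals the gap: αΔT L = 1 mm.
ΔT = 1 / (26.6×10⁻⁶ × 2650) = 14.19 °C.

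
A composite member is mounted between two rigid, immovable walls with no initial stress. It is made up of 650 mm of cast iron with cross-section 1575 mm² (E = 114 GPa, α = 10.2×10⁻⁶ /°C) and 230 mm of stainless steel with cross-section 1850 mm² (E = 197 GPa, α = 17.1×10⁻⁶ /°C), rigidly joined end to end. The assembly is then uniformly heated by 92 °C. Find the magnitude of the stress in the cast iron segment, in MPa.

If the supports were absent, the total length change would be Σ αᵢΔT Lᵢ = 10.2×10⁻⁶×92×650 + 17.1×10⁻⁶×92×230 = 0.9718 mm.
The rigid supports impose zero overall length change; the single axial force P common to all segments must satisfy P Σ Lᵢ/(AᵢEᵢ) = δ_free.
The series flexibility is Σ Lᵢ/(AᵢEᵢ) = 650/(1575×114×10³) + 230/(1850×197×10³) = 4.251×10⁻⁶ mm/N.
Hence P = δ_free / Σ(L/AE) = 0.9718/4.251×10⁻⁶ = 228.6 kN (compressive).
σ_{cast iron} = P / A = 228600 / 1575 = 145.1 MPa.

σ ≈ 145 MPa (compressive)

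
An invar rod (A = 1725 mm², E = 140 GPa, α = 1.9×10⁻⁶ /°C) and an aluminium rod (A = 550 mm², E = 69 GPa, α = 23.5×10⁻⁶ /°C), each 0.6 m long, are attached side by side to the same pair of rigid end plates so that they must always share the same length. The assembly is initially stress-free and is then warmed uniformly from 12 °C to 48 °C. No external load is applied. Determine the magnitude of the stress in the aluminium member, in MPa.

σ ≈ 46.4 MPa (compressive)

The aluminium has the larger α, so on heating it would change length more than the invar if both were free. The rigid plates force a common final length, so the aluminium is put into compression and the invar into tension, with equal and opposite forces P (no external load).
Setting the final lengths equal and cancelling L: (α₁ − α₂)ΔT = P/(A₁E₁) + P/(A₂E₂).
|α₁ − α₂|·ΔT = 21.6×10⁻⁶ × 36 = 0.0007776.
1/(A₁E₁) + 1/(A₂E₂) = 1/(1725×140×10³) + 1/(550×69×10³) = 3.049×10⁻⁸ N⁻¹.
P = 0.0007776 / 3.049×10⁻⁸ = 25500 N = 25.5 kN.
σ_{aluminium} = P/A₂ = 25500/550 = 46.37 MPa, compressive.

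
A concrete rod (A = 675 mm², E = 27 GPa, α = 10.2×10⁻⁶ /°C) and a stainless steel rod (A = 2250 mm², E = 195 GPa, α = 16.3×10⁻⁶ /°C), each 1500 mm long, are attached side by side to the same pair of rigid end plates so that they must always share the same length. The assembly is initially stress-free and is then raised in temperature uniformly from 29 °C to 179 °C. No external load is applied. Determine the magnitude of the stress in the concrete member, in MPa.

σ ≈ 23.7 MPa (tensile)

Both members must finish at the same length. With the larger α, the stainless steel tends to over-expand; the plates restrain it, putting the stainless steel in compression and the concrete in tension. With no external load the two internal forces are equal and opposite, magnitude P.
Compatibility of the two members (thermal + elastic change equal): (α₁ − α₂)ΔT = P·[1/(A₁E₁) + 1/(A₂E₂)].
|α₁ − α₂|·ΔT = 6.1×10⁻⁶ × 150 = 0.000915.
1/(A₁E₁) + 1/(A₂E₂) = 1/(675×27×10³) + 1/(2250×195×10³) = 5.715×10⁻⁸ N⁻¹.
P = 0.000915 / 5.715×10⁻⁸ = 16010 N = 16.01 kN.
σ_{concrete} = P/A₁ = 16010/675 = 23.72 MPa, tensile.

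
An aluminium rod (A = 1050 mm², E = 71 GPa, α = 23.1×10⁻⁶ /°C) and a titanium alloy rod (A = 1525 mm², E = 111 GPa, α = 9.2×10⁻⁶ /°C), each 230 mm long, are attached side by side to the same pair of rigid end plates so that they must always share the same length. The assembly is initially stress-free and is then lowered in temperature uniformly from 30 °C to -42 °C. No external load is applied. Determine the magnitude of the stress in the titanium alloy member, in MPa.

Equilibrium of a rigid end plate with no external load gives equal and opposite internal forces ±P in the two members. Since α_{aluminium} > α_{titanium alloy}, cooling drives the aluminium into tension and the titanium alloy into compression.
Setting the final lengths equal and cancelling L: (α₁ − α₂)ΔT = P/(A₁E₁) + P/(A₂E₂).
|α₁ − α₂|·ΔT = 13.9×10⁻⁶ × 72 = 0.001001.
1/(A₁E₁) + 1/(A₂E₂) = 1/(1050×71×10³) + 1/(1525×111×10³) = 1.932×10⁻⁸ N⁻¹.
So P = 0.001001 / 1.932×10⁻⁸ = 51.8 kN.
σ_{titanium alloy} = P/A₂ = 51800/1525 = 33.97 MPa, compressive.

σ ≈ 34 MPa (compressive)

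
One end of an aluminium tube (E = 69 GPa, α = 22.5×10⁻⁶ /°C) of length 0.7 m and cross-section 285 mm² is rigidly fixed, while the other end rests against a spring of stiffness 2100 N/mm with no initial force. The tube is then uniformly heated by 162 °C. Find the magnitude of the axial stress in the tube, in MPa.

σ ≈ 17.5 MPa (compressive)

If the spring were absent the tube would lengthen by αΔT L = 22.5×10⁻⁶ × 162 × 700 = 2.551 mm.
Let P be the compressive force at the spring. The tube shortens elastically by PL/(AE) and the spring compresses by P/k; together these equal δ_free.
P [ L/(AE) + 1/k ] = δ_free → P [ 700/(285×69×10³) + 1/(2100) ] = 2.551.
P = 2.551 / 0.0005118 = 4985 N.
σ = P/A = 4985/285 = 17.49 MPa.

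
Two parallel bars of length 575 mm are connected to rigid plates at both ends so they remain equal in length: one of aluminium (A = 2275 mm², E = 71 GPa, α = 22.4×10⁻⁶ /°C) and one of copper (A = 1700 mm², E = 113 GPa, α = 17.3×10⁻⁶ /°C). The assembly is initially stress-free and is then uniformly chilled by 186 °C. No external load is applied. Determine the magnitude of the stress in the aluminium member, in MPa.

σ ≈ 36.6 MPa (tensile)

Equilibrium of a rigid end plate with no external load gives equal and opposite internal forces ±P in the two members. Since α_{aluminium} > α_{copper}, cooling drives the aluminium into tension and the copper into compression.
Equating the net (thermal + elastic) strains gives |α₁ − α₂|·ΔT = P·[1/(A₁E₁) + 1/(A₂E₂)].
|α₁ − α₂|·ΔT = 5.1×10⁻⁶ × 186 = 0.0009486.
1/(A₁E₁) + 1/(A₂E₂) = 1/(2275×71×10³) + 1/(1700×113×10³) = 1.14×10⁻⁸ N⁻¹.
So P = 0.0009486 / 1.14×10⁻⁸ = 83.24 kN.
σ_{aluminium} = P/A₁ = 83240/2275 = 36.59 MPa, tensile.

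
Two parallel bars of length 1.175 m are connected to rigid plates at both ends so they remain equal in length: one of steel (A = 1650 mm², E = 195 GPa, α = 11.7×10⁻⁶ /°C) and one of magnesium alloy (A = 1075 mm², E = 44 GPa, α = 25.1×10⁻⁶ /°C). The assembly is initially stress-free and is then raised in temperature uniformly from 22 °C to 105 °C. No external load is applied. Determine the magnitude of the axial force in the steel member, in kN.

P ≈ 45.9 kN (tensile in the steel)

Both members must finish at the same length. With the larger α, the magnesium alloy tends to over-expand; the plates restrain it, putting the magnesium alloy in compression and the steel in tension. With no external load the two internal forces are equal and opposite, magnitude P.
Compatibility of the two members (thermal + elastic change equal): (α₁ − α₂)ΔT = P·[1/(A₁E₁) + 1/(A₂E₂)].
|α₁ − α₂|·ΔT = 13.4×10⁻⁶ × 83 = 0.001112.
1/(A₁E₁) + 1/(A₂E₂) = 1/(1650×195×10³) + 1/(1075×44×10³) = 2.425×10⁻⁸ N⁻¹.
So P = 0.001112 / 2.425×10⁻⁸ = 45.86 kN.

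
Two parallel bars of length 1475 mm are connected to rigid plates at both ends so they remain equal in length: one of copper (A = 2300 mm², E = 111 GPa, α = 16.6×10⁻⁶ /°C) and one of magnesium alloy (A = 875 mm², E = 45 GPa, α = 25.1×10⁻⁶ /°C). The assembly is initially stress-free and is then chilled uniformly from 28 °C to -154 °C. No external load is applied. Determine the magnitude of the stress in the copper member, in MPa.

σ ≈ 22.9 MPa (compressive)

The magnesium alloy has the larger α, so on cooling it would change length more than the copper if both were free. The rigid plates force a common final length, so the magnesium alloy is put into tension and the copper into compression, with equal and opposite forces P (no external load).
Equating the net (thermal + elastic) strains gives |α₁ − α₂|·ΔT = P·[1/(A₁E₁) + 1/(A₂E₂)].
|α₁ − α₂|·ΔT = 8.5×10⁻⁶ × 182 = 0.001547.
1/(A₁E₁) + 1/(A₂E₂) = 1/(2300×111×10³) + 1/(875×45×10³) = 2.931×10⁻⁸ N⁻¹.
So P = 0.001547 / 2.931×10⁻⁸ = 52.77 kN.
σ_{copper} = P/A₁ = 52770/2300 = 22.95 MPa, compressive.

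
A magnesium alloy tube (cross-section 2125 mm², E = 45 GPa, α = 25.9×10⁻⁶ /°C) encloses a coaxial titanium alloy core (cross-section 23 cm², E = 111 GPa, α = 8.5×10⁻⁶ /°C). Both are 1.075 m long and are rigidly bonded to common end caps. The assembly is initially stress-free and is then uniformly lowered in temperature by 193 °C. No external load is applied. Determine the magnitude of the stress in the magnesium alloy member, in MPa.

Both members must finish at the same length. With the larger α, the magnesium alloy tends to over-contract; the plates restrain it, putting the magnesium alloy in tension and the titanium alloy in compression. With no external load the two internal forces are equal and opposite, magnitude P.
Setting the final lengths equal and cancelling L: (α₁ − α₂)ΔT = P/(A₁E₁) + P/(A₂E₂).
|α₁ − α₂|·ΔT = 17.4×10⁻⁶ × 193 = 0.003358.
1/(A₁E₁) + 1/(A₂E₂) = 1/(2125×45×10³) + 1/(2300×111×10³) = 1.437×10⁻⁸ N⁻¹.
P = 0.003358 / 1.437×10⁻⁸ = 233600 N = 233.6 kN.
σ_{magnesium alloy} = P/A₁ = 233600/2125 = 109.9 MPa, tensile.

σ ≈ 110 MPa (tensile)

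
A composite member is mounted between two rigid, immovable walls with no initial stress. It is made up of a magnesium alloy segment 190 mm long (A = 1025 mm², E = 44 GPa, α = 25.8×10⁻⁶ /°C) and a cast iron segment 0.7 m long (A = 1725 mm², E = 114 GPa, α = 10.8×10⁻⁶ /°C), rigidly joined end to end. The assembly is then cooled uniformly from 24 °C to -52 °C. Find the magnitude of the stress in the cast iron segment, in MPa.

With the walls removed the bar would change length by δ_free = Σ αᵢΔT Lᵢ = 25.8×10⁻⁶×76×190 + 10.8×10⁻⁶×76×700 = 0.9471 mm.
The walls prevent any net length change, so an axial force P (same in every segment) develops. Compatibility: P · Σ Lᵢ/(AᵢEᵢ) = δ_free.
Σ Lᵢ/(AᵢEᵢ) = 190/(1025×44×10³) + 700/(1725×114×10³) = 7.772×10⁻⁶ mm/N.
P = 0.9471 / 7.772×10⁻⁶ = 121900 N = 121.9 kN, tensile.
σ_{cast iron} = P / A = 121900 / 1725 = 70.64 MPa.

σ ≈ 70.6 MPa (tensile)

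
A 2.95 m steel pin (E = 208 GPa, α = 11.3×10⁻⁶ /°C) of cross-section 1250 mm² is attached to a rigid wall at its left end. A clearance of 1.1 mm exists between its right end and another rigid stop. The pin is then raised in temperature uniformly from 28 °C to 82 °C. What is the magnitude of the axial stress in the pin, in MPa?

σ ≈ 49.4 MPa (compressive)

Free thermal elongation = αΔT L = 11.3×10⁻⁶ × 54 × 2950 = 1.8 mm.
The gap closes (δ_free > 1.1 mm) and the wall then resists a further 1.8 − 1.1 = 0.7001 mm of expansion.
That suppressed elongation corresponds to σ = E·Δ/L = 208×10³ × 0.7001/2950 = 49.36 MPa.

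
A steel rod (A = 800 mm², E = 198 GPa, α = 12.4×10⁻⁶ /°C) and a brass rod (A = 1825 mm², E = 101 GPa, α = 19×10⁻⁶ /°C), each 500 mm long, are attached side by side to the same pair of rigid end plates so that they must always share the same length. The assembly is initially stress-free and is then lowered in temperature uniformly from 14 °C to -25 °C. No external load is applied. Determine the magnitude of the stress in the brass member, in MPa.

σ ≈ 12 MPa (tensile)

The brass has the larger α, so on cooling it would change length more than the steel if both were free. The rigid plates force a common final length, so the brass is put into tension and the steel into compression, with equal and opposite forces P (no external load).
Equating the net (thermal + elastic) strains gives |α₁ − α₂|·ΔT = P·[1/(A₁E₁) + 1/(A₂E₂)].
|α₁ − α₂|·ΔT = 6.6×10⁻⁶ × 39 = 0.0002574.
1/(A₁E₁) + 1/(A₂E₂) = 1/(800×198×10³) + 1/(1825×101×10³) = 1.174×10⁻⁸ N⁻¹.
P = 0.0002574 / 1.174×10⁻⁸ = 21930 N = 21.93 kN.
σ_{brass} = P/A₂ = 21930/1825 = 12.02 MPa, tensile.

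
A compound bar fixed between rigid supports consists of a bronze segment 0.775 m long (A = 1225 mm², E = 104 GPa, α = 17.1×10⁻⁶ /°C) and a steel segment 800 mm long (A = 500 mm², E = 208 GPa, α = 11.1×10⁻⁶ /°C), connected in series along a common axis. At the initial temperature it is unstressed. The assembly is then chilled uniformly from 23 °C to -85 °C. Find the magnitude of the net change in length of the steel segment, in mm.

If the supports were absent, the total length change would be Σ αᵢΔT Lᵢ = 17.1×10⁻⁶×108×775 + 11.1×10⁻⁶×108×800 = 2.39 mm.
Since the ends are fixed, an axial force P builds up, equal in every segment, with P · Σ Lᵢ/(AᵢEᵢ) = δ_free.
The series flexibility is Σ Lᵢ/(AᵢEᵢ) = 775/(1225×104×10³) + 800/(500×208×10³) = 1.378×10⁻⁵ mm/N.
So P = 2.39 / 1.378×10⁻⁵ = 173.5 kN, tensile.
For the steel segment, free thermal change = 11.1×10⁻⁶×108×800 = 0.959 mm and elastic change from P = 173500×800/(500×208×10³) = 1.335 mm; these oppose, so the net change is 0.376 mm (segment lengthens).

|ΔL| ≈ 0.376 mm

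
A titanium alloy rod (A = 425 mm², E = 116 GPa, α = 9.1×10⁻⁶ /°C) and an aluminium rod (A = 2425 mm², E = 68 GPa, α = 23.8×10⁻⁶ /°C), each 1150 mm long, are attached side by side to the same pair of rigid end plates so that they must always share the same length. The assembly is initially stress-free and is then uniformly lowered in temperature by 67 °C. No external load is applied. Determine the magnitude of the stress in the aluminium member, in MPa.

The aluminium has the larger α, so on cooling it would change length more than the titanium alloy if both were free. The rigid plates force a common final length, so the aluminium is put into tension and the titanium alloy into compression, with equal and opposite forces P (no external load).
Equating the net (thermal + elastic) strains gives |α₁ − α₂|·ΔT = P·[1/(A₁E₁) + 1/(A₂E₂)].
|α₁ − α₂|·ΔT = 14.7×10⁻⁶ × 67 = 0.0009849.
1/(A₁E₁) + 1/(A₂E₂) = 1/(425×116×10³) + 1/(2425×68×10³) = 2.635×10⁻⁸ N⁻¹.
So P = 0.0009849 / 2.635×10⁻⁸ = 37.38 kN.
σ_{aluminium} = P/A₂ = 37380/2425 = 15.41 MPa, tensile.

σ ≈ 15.4 MPa (tensile)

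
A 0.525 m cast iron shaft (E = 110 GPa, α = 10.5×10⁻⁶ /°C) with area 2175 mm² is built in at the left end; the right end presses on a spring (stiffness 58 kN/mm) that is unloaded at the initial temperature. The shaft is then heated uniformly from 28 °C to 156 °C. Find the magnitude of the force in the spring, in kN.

P ≈ 36.3 kN

The unrestrained thermal change is αΔT L = 10.5×10⁻⁶ × 128 × 525 = 0.7056 mm.
Let P be the compressive force at the spring. The shaft shortens elastically by PL/(AE) and the spring compresses by P/k; together these equal δ_free.
So P = δ_free / [L/(AE) + 1/k] = 0.7056 / [ 525/(2175×110×10³) + 1/(58×10³) ].
P = 0.7056 / 1.944×10⁻⁵ = 36300 N.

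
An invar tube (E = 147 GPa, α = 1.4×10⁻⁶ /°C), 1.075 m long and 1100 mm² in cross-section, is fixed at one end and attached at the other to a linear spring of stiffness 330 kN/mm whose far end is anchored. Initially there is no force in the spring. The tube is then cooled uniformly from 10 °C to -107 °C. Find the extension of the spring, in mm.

δ ≈ 0.0551 mm

If the spring were absent the tube would shorten by αΔT L = 1.4×10⁻⁶ × 117 × 1075 = 0.1761 mm.
Let P be the tensile force in the spring. The tube extends elastically by PL/(AE) and the spring stretches by P/k; together these equal δ_free.
So P = δ_free / [L/(AE) + 1/k] = 0.1761 / [ 1075/(1100×147×10³) + 1/(330×10³) ].
P = 0.1761 / 9.678×10⁻⁶ = 18190 N.
Spring extension = P/k = 18190/(330×10³) = 0.05513 mm.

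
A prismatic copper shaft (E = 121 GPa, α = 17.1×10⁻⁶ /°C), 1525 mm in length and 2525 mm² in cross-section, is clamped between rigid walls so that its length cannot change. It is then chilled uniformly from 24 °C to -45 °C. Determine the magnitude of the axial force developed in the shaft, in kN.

With zero net strain, σ = E·αΔT = 121 GPa × 17.1×10⁻⁶ × 69 = 142.8 MPa.
Then P = σA = 142.8 × 2525 mm² = 360.5 kN, tensile.

P ≈ 360 kN (tensile)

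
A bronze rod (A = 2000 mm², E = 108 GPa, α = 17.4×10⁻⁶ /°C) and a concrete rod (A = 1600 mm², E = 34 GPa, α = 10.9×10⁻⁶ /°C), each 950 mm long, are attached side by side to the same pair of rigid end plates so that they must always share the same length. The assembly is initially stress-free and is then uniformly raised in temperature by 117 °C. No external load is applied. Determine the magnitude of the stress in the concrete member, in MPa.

The bronze has the larger α, so on heating it would change length more than the concrete if both were free. The rigid plates force a common final length, so the bronze is put into compression and the concrete into tension, with equal and opposite forces P (no external load).
Compatibility of the two members (thermal + elastic change equal): (α₁ − α₂)ΔT = P·[1/(A₁E₁) + 1/(A₂E₂)].
|α₁ − α₂|·ΔT = 6.5×10⁻⁶ × 117 = 0.0007605.
1/(A₁E₁) + 1/(A₂E₂) = 1/(2000×108×10³) + 1/(1600×34×10³) = 2.301×10⁻⁸ N⁻¹.
So P = 0.0007605 / 2.301×10⁻⁸ = 33.05 kN.
σ_{concrete} = P/A₂ = 33050/1600 = 20.65 MPa, tensile.

σ ≈ 20.7 MPa (tensile)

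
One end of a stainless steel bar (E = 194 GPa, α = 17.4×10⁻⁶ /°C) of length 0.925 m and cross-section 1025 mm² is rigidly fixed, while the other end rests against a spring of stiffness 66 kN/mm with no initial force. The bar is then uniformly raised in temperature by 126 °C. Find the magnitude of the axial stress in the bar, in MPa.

Free thermal expansion: δ_free = αΔT L = 17.4×10⁻⁶ × 126 × 925 = 2.028 mm.
With a force P in the spring, the elastic change of the bar is PL/(AE) and that of the spring is P/k; compatibility requires their sum to equal δ_free.
P [ L/(AE) + 1/k ] = δ_free → P [ 925/(1025×194×10³) + 1/(66×10³) ] = 2.028.
P = 2.028 / 1.98×10⁻⁵ = 102400 N.
σ = P/A = 102400/1025 = 99.91 MPa.

σ ≈ 99.9 MPa (compressive)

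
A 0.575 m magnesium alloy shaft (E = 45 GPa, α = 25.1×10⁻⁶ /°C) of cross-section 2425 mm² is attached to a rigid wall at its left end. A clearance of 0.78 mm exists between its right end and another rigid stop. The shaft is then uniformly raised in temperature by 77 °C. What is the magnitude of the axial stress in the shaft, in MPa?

If the wall were absent the shaft would grow by αΔT L = 25.1×10⁻⁶ × 77 × 575 = 1.111 mm.
The gap closes (δ_free > 0.78 mm) and the wall then resists a further 1.111 − 0.78 = 0.3313 mm of expansion.
So σ = E(δ_free − g)/L = 45×10³ × 0.3313/575 = 25.93 MPa.

σ ≈ 25.9 MPa (compressive)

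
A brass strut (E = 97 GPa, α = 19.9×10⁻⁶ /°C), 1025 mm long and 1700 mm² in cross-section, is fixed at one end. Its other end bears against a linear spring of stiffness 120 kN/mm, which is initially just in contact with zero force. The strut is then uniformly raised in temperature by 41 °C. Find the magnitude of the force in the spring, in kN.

Free thermal expansion: δ_free = αΔT L = 19.9×10⁻⁶ × 41 × 1025 = 0.8363 mm.
With a force P in the spring, the elastic change of the strut is PL/(AE) and that of the spring is P/k; compatibility requires their sum to equal δ_free.
So P = δ_free / [L/(AE) + 1/k] = 0.8363 / [ 1025/(1700×97×10³) + 1/(120×10³) ].
P = 0.8363 / 1.455×10⁻⁵ = 57480 N.

P ≈ 57.5 kN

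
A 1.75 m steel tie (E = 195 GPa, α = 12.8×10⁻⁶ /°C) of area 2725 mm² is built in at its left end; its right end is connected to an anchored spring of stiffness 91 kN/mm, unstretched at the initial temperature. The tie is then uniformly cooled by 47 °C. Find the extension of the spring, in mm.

If the spring were absent the tie would shorten by αΔT L = 12.8×10⁻⁶ × 47 × 1750 = 1.053 mm.
Let P be the tensile force in the spring. The tie extends elastically by PL/(AE) and the spring stretches by P/k; together these equal δ_free.
P [ L/(AE) + 1/k ] = δ_free → P [ 1750/(2725×195×10³) + 1/(91×10³) ] = 1.053.
P = 1.053 / 1.428×10⁻⁵ = 73710 N.
Spring extension = P/k = 73710/(91×10³) = 0.81 mm.

δ ≈ 0.81 mm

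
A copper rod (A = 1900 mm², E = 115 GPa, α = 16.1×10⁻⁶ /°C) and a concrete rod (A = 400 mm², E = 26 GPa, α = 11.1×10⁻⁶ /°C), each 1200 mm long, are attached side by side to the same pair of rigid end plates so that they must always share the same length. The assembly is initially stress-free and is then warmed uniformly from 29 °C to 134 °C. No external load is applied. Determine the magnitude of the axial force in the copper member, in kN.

P ≈ 5.21 kN (compressive in the copper)

Equilibrium of a rigid end plate with no external load gives equal and opposite internal forces ±P in the two members. Since α_{copper} > α_{concrete}, heating drives the copper into compression and the concrete into tension.
Compatibility of the two members (thermal + elastic change equal): (α₁ − α₂)ΔT = P·[1/(A₁E₁) + 1/(A₂E₂)].
|α₁ − α₂|·ΔT = 5×10⁻⁶ × 105 = 0.000525.
1/(A₁E₁) + 1/(A₂E₂) = 1/(1900×115×10³) + 1/(400×26×10³) = 1.007×10⁻⁷ N⁻¹.
P = 0.000525 / 1.007×10⁻⁷ = 5212 N = 5.212 kN.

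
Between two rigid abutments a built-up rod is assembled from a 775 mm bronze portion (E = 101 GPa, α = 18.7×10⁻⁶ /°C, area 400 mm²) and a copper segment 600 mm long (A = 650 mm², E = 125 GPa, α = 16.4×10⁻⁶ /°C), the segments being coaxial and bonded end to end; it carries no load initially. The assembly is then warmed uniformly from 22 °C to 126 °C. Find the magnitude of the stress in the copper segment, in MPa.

σ ≈ 147 MPa (compressive)

With the walls removed the bar would change length by δ_free = Σ αᵢΔT Lᵢ = 18.7×10⁻⁶×104×775 + 16.4×10⁻⁶×104×600 = 2.531 mm.
The walls prevent any net length change, so an axial force P (same in every segment) develops. Compatibility: P · Σ Lᵢ/(AᵢEᵢ) = δ_free.
Σ Lᵢ/(AᵢEᵢ) = 775/(400×101×10³) + 600/(650×125×10³) = 2.657×10⁻⁵ mm/N.
Hence P = δ_free / Σ(L/AE) = 2.531/2.657×10⁻⁵ = 95.25 kN (compressive).
σ_{copper} = P / A = 95250 / 650 = 146.5 MPa.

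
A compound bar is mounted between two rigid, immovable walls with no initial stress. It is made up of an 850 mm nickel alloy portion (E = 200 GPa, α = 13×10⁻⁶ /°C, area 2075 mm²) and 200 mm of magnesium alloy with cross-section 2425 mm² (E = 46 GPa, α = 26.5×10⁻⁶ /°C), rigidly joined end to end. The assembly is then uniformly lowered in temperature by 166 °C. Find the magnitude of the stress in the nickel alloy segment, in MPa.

σ ≈ 341 MPa (tensile)

Free thermal contraction of the whole bar: Σ αᵢΔT Lᵢ = 13×10⁻⁶×166×850 + 26.5×10⁻⁶×166×200 = 2.714 mm.
The rigid supports impose zero overall length change; the single axial force P common to all segments must satisfy P Σ Lᵢ/(AᵢEᵢ) = δ_free.
The series flexibility is Σ Lᵢ/(AᵢEᵢ) = 850/(2075×200×10³) + 200/(2425×46×10³) = 3.841×10⁻⁶ mm/N.
Hence P = δ_free / Σ(L/AE) = 2.714/3.841×10⁻⁶ = 706.6 kN (tensile).
σ_{nickel alloy} = P / A = 706600 / 2075 = 340.5 MPa.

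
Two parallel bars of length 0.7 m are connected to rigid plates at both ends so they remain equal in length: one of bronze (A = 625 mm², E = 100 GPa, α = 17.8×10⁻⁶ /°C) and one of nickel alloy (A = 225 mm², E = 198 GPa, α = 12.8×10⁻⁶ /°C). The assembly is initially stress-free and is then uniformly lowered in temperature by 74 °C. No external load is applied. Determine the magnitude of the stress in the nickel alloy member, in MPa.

The bronze has the larger α, so on cooling it would change length more than the nickel alloy if both were free. The rigid plates force a common final length, so the bronze is put into tension and the nickel alloy into compression, with equal and opposite forces P (no external load).
Compatibility of the two members (thermal + elastic change equal): (α₁ − α₂)ΔT = P·[1/(A₁E₁) + 1/(A₂E₂)].
|α₁ − α₂|·ΔT = 5×10⁻⁶ × 74 = 0.00037.
1/(A₁E₁) + 1/(A₂E₂) = 1/(625×100×10³) + 1/(225×198×10³) = 3.845×10⁻⁸ N⁻¹.
So P = 0.00037 / 3.845×10⁻⁸ = 9.624 kN.
σ_{nickel alloy} = P/A₂ = 9624/225 = 42.77 MPa, compressive.

σ ≈ 42.8 MPa (compressive)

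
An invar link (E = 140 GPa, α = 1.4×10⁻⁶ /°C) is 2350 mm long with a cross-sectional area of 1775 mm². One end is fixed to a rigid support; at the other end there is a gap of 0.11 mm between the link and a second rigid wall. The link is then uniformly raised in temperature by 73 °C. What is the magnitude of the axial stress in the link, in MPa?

σ ≈ 7.75 MPa (compressive)

Unrestrained expansion: δ_free = αΔT L = 1.4×10⁻⁶ × 73 × 2350 = 0.2402 mm.
This exceeds the 0.11 mm gap, so the wall pushes back. The portion of expansion that must be recovered elastically is δ_free − gap = 0.2402 − 0.11 = 0.1302 mm.
Compatibility: PL/(AE) = 0.1302 mm, so σ = P/A = E × (0.1302/2350) = 7.755 MPa.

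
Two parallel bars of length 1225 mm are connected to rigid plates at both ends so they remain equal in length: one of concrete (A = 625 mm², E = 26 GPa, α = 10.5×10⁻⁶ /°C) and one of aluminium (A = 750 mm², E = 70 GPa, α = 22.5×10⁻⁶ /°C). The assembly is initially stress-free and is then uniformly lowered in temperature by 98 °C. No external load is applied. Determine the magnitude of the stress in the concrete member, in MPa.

The aluminium has the larger α, so on cooling it would change length more than the concrete if both were free. The rigid plates force a common final length, so the aluminium is put into tension and the concrete into compression, with equal and opposite forces P (no external load).
Setting the final lengths equal and cancelling L: (α₁ − α₂)ΔT = P/(A₁E₁) + P/(A₂E₂).
|α₁ − α₂|·ΔT = 12×10⁻⁶ × 98 = 0.001176.
1/(A₁E₁) + 1/(A₂E₂) = 1/(625×26×10³) + 1/(750×70×10³) = 8.059×10⁻⁸ N⁻¹.
P = 0.001176 / 8.059×10⁻⁸ = 14590 N = 14.59 kN.
σ_{concrete} = P/A₁ = 14590/625 = 23.35 MPa, compressive.

σ ≈ 23.3 MPa (compressive)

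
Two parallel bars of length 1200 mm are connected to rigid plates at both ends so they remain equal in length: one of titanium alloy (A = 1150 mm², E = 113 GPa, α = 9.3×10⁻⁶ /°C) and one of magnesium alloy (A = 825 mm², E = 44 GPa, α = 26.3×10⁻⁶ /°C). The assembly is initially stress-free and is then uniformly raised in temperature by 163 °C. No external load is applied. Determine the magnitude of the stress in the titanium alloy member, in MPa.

σ ≈ 68.4 MPa (tensile)

Both members must finish at the same length. With the larger α, the magnesium alloy tends to over-expand; the plates restrain it, putting the magnesium alloy in compression and the titanium alloy in tension. With no external load the two internal forces are equal and opposite, magnitude P.
Equating the net (thermal + elastic) strains gives |α₁ − α₂|·ΔT = P·[1/(A₁E₁) + 1/(A₂E₂)].
|α₁ − α₂|·ΔT = 17×10⁻⁶ × 163 = 0.002771.
1/(A₁E₁) + 1/(A₂E₂) = 1/(1150×113×10³) + 1/(825×44×10³) = 3.524×10⁻⁸ N⁻¹.
So P = 0.002771 / 3.524×10⁻⁸ = 78.62 kN.
σ_{titanium alloy} = P/A₁ = 78620/1150 = 68.37 MPa, tensile.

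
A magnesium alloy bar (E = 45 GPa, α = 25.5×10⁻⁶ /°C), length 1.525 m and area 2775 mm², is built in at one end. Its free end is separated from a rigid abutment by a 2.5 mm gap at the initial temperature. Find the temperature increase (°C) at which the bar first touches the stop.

ΔT ≈ 64.3 °C

The gap closes when αΔT L = 2.5 mm, since the bar is still unstressed at that instant.
So ΔT = g/(αL) = 2.5/(25.5×10⁻⁶ × 1525) = 64.29 °C.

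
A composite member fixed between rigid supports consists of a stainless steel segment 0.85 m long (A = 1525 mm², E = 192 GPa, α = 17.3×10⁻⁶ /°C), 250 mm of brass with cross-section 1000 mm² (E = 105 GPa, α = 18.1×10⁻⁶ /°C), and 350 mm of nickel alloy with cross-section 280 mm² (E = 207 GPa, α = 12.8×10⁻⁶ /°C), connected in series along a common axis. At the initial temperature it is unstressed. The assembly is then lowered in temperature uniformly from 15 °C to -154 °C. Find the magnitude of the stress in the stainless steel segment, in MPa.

σ ≈ 232 MPa (tensile)

Free thermal contraction of the whole bar: Σ αᵢΔT Lᵢ = 17.3×10⁻⁶×169×850 + 18.1×10⁻⁶×169×250 + 12.8×10⁻⁶×169×350 = 4.007 mm.
Since the ends are fixed, an axial force P builds up, equal in every segment, with P · Σ Lᵢ/(AᵢEᵢ) = δ_free.
The series flexibility is Σ Lᵢ/(AᵢEᵢ) = 850/(1525×192×10³) + 250/(1000×105×10³) + 350/(280×207×10³) = 1.132×10⁻⁵ mm/N.
P = 4.007 / 1.132×10⁻⁵ = 353900 N = 353.9 kN, tensile.
σ_{stainless steel} = P / A = 353900 / 1525 = 232.1 MPa.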